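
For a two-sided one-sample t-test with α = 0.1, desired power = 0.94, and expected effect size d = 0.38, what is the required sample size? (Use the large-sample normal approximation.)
n = 71

Sample size formula (one-sample t-test, normal approximation):
n = ((z_{α/2} + z_β) / d)²

z_{α/2} = 1.645 (for α = 0.1, two-sided)
z_β = 1.555 (for power = 0.94)
d = 0.38

n = ((1.645 + 1.555) / 0.38)²
n = (8.421)²
n ≈ 70.91
Round up to the next whole number: n = 71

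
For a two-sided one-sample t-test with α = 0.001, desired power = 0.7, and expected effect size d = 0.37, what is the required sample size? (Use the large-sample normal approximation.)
n = 107

Sample size formula (one-sample t-test, normal approximation):
n = ((z_{α/2} + z_β) / d)²

z_{α/2} = 3.291 (for α = 0.001, two-sided)
z_β = 0.524 (for power = 0.7)
d = 0.37

n = ((3.291 + 0.524) / 0.37)²
n = (10.311)²
n ≈ 106.32
Round up to the next whole number: n = 107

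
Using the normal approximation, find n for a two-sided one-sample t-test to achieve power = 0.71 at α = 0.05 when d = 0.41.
n = 38

Sample size formula (one-sample t-test, normal approximation):
n = ((z_{α/2} + z_β) / d)²

z_{α/2} = 1.960 (for α = 0.05, two-sided)
z_β = 0.553 (for power = 0.71)
d = 0.41

n = ((1.960 + 0.553) / 0.41)²
n = (6.129)²
n ≈ 37.56
Round up to the next whole number: n = 38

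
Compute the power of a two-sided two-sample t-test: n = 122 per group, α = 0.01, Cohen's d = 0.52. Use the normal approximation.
Power ≈ 0.93

Power calculation (two-sample t-test, normal approximation):
z_β = d · √(n/2) - z_{α/2}
z_β = 0.52 · √(122/2) - 2.576
z_β = 0.52 · 7.810 - 2.576
z_β = 1.486

Power = Φ(z_β) = Φ(1.486) ≈ 0.931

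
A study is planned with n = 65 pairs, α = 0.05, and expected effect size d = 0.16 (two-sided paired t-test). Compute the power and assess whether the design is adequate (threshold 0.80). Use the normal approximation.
Power ≈ 0.25; the study is underpowered (power < 0.80)

Power calculation (paired t-test, normal approximation):
z_β = d · √n - z_{α/2}
z_β = 0.16 · √65 - 1.960
z_β = 0.16 · 8.062 - 1.960
z_β = -0.670

Power = Φ(z_β) = Φ(-0.670) ≈ 0.251

Effect size d = 0.16 is very small by Cohen's convention (0.2/0.5/0.8).

Threshold: power ≥ 0.80 is conventionally adequate.
Power ≈ 0.25 → the study is underpowered (power < 0.80).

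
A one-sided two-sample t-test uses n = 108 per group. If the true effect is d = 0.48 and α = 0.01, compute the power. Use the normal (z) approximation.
Power ≈ 0.89

Power calculation (two-sample t-test, normal approximation):
z_β = d · √(n/2) - z_α
z_β = 0.48 · √(108/2) - 2.326
z_β = 0.48 · 7.348 - 2.326
z_β = 1.201

Power = Φ(z_β) = Φ(1.201) ≈ 0.885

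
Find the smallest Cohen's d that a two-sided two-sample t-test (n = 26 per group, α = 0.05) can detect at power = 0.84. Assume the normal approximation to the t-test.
d ≈ 0.82

Minimum detectable effect (two-sample t-test, normal approximation):
d = (z_{α/2} + z_β) / √(n/2)
d = (1.960 + 0.994) / √(26/2)
d = 2.954 / 3.606
d ≈ 0.82

By Cohen's convention (0.2 small / 0.5 medium / 0.8 large): large effect.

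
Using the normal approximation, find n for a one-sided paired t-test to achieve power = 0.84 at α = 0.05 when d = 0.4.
n = 44 pairs

Sample size formula (paired t-test, normal approximation):
n = ((z_α + z_β) / d)²

z_α = 1.645 (for α = 0.05, one-sided)
z_β = 0.994 (for power = 0.84)
d = 0.4

n = ((1.645 + 0.994) / 0.4)²
n = (6.598)²
n ≈ 43.53
Round up to the next whole number: n = 44 pairs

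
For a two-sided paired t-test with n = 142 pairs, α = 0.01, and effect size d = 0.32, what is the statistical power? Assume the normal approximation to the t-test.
Power ≈ 0.89

Power calculation (paired t-test, normal approximation):
z_β = d · √n - z_{α/2}
z_β = 0.32 · √142 - 2.576
z_β = 0.32 · 11.916 - 2.576
z_β = 1.237

Power = Φ(z_β) = Φ(1.237) ≈ 0.892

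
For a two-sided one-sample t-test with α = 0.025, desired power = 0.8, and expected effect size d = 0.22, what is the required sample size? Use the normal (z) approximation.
n = 197

Sample size formula (one-sample t-test, normal approximation):
n = ((z_{α/2} + z_β) / d)²

z_{α/2} = 2.241 (for α = 0.025, two-sided)
z_β = 0.842 (for power = 0.8)
d = 0.22

n = ((2.241 + 0.842) / 0.22)²
n = (14.014)²
n ≈ 196.39
Round up to the next whole number: n = 197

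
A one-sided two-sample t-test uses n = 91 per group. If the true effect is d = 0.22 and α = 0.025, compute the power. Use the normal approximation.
Power ≈ 0.32

Power calculation (two-sample t-test, normal approximation):
z_β = d · √(n/2) - z_α
z_β = 0.22 · √(91/2) - 1.960
z_β = 0.22 · 6.745 - 1.960
z_β = -0.476

Power = Φ(z_β) = Φ(-0.476) ≈ 0.317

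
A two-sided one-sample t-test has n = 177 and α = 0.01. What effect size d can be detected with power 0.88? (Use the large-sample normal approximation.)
d ≈ 0.28

Minimum detectable effect (one-sample t-test, normal approximation):
d = (z_{α/2} + z_β) / √n
d = (2.576 + 1.175) / √177
d = 3.751 / 13.304
d ≈ 0.28

By Cohen's convention (0.2 small / 0.5 medium / 0.8 large): small effect.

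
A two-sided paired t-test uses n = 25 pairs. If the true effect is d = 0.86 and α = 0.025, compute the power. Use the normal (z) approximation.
Power ≈ 0.98

Power calculation (paired t-test, normal approximation):
z_β = d · √n - z_{α/2}
z_β = 0.86 · √25 - 2.241
z_β = 0.86 · 5.000 - 2.241
z_β = 2.059

Power = Φ(z_β) = Φ(2.059) ≈ 0.980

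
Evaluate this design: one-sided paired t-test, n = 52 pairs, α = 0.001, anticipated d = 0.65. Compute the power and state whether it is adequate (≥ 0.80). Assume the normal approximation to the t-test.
Power ≈ 0.94; the study is adequately powered (power ≥ 0.80)

Power calculation (paired t-test, normal approximation):
z_β = d · √n - z_α
z_β = 0.65 · √52 - 3.090
z_β = 0.65 · 7.211 - 3.090
z_β = 1.597

Power = Φ(z_β) = Φ(1.597) ≈ 0.945

Effect size d = 0.65 is medium by Cohen's convention (0.2/0.5/0.8).

Threshold: power ≥ 0.80 is conventionally adequate.
Power ≈ 0.94 → the study is adequately powered (power ≥ 0.80).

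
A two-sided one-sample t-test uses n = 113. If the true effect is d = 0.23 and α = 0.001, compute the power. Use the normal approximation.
Power ≈ 0.20

Power calculation (one-sample t-test, normal approximation):
z_β = d · √n - z_{α/2}
z_β = 0.23 · √113 - 3.291
z_β = 0.23 · 10.630 - 3.291
z_β = -0.846

Power = Φ(z_β) = Φ(-0.846) ≈ 0.199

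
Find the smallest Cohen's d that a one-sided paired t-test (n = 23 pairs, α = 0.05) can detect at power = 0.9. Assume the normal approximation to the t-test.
d ≈ 0.61

Minimum detectable effect (paired t-test, normal approximation):
d = (z_α + z_β) / √n
d = (1.645 + 1.282) / √23
d = 2.926 / 4.796
d ≈ 0.61

By Cohen's convention (0.2 small / 0.5 medium / 0.8 large): medium effect.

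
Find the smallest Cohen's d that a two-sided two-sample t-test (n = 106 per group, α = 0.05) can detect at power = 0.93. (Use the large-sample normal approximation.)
d ≈ 0.47

Minimum detectable effect (two-sample t-test, normal approximation):
d = (z_{α/2} + z_β) / √(n/2)
d = (1.960 + 1.476) / √(106/2)
d = 3.436 / 7.280
d ≈ 0.47

By Cohen's convention (0.2 small / 0.5 medium / 0.8 large): small effect.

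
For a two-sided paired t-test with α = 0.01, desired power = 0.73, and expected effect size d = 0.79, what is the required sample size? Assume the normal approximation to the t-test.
n = 17 pairs

Sample size formula (paired t-test, normal approximation):
n = ((z_{α/2} + z_β) / d)²

z_{α/2} = 2.576 (for α = 0.01, two-sided)
z_β = 0.613 (for power = 0.73)
d = 0.79

n = ((2.576 + 0.613) / 0.79)²
n = (4.037)²
n ≈ 16.30
Round up to the next whole number: n = 17 pairs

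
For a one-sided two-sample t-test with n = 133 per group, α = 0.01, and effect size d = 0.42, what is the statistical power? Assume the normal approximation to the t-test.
Power ≈ 0.86

Power calculation (two-sample t-test, normal approximation):
z_β = d · √(n/2) - z_α
z_β = 0.42 · √(133/2) - 2.326
z_β = 0.42 · 8.155 - 2.326
z_β = 1.099

Power = Φ(z_β) = Φ(1.099) ≈ 0.864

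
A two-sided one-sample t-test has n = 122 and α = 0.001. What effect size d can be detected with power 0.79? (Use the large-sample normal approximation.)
d ≈ 0.37

Minimum detectable effect (one-sample t-test, normal approximation):
d = (z_{α/2} + z_β) / √n
d = (3.291 + 0.806) / √122
d = 4.097 / 11.045
d ≈ 0.37

By Cohen's convention (0.2 small / 0.5 medium / 0.8 large): small effect.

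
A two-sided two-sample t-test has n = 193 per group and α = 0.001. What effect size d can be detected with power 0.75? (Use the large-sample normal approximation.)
d ≈ 0.40

Minimum detectable effect (two-sample t-test, normal approximation):
d = (z_{α/2} + z_β) / √(n/2)
d = (3.291 + 0.674) / √(193/2)
d = 3.965 / 9.823
d ≈ 0.40

By Cohen's convention (0.2 small / 0.5 medium / 0.8 large): small effect.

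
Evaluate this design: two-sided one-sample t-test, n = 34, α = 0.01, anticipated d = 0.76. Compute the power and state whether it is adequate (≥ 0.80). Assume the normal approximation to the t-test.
Power ≈ 0.97; the study is adequately powered (power ≥ 0.80)

Power calculation (one-sample t-test, normal approximation):
z_β = d · √n - z_{α/2}
z_β = 0.76 · √34 - 2.576
z_β = 0.76 · 5.831 - 2.576
z_β = 1.856

Power = Φ(z_β) = Φ(1.856) ≈ 0.968

Effect size d = 0.76 is medium by Cohen's convention (0.2/0.5/0.8).

Threshold: power ≥ 0.80 is conventionally adequate.
Power ≈ 0.97 → the study is adequately powered (power ≥ 0.80).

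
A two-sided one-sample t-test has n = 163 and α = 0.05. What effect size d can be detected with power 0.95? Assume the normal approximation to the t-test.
d ≈ 0.28

Minimum detectable effect (one-sample t-test, normal approximation):
d = (z_{α/2} + z_β) / √n
d = (1.960 + 1.645) / √163
d = 3.605 / 12.767
d ≈ 0.28

By Cohen's convention (0.2 small / 0.5 medium / 0.8 large): small effect.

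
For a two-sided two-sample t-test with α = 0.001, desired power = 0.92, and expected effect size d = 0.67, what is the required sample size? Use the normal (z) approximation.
n = 99 per group

Sample size formula (two-sample t-test, normal approximation):
n = 2 · ((z_{α/2} + z_β) / d)²

z_{α/2} = 3.291 (for α = 0.001, two-sided)
z_β = 1.405 (for power = 0.92)
d = 0.67

n = 2 · ((3.291 + 1.405) / 0.67)²
n = 2 · (7.009)²
n ≈ 98.25
Round up to the next whole number: n = 99 per group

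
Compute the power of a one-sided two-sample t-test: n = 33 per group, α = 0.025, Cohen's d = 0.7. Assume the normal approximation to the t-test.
Power ≈ 0.81

Power calculation (two-sample t-test, normal approximation):
z_β = d · √(n/2) - z_α
z_β = 0.7 · √(33/2) - 1.960
z_β = 0.7 · 4.062 - 1.960
z_β = 0.883

Power = Φ(z_β) = Φ(0.883) ≈ 0.812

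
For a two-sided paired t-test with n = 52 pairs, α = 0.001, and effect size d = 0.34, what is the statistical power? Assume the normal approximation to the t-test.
Power ≈ 0.20

Power calculation (paired t-test, normal approximation):
z_β = d · √n - z_{α/2}
z_β = 0.34 · √52 - 3.291
z_β = 0.34 · 7.211 - 3.291
z_β = -0.839

Power = Φ(z_β) = Φ(-0.839) ≈ 0.201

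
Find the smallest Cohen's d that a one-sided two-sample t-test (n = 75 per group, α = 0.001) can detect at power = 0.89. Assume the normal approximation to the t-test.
d ≈ 0.70

Minimum detectable effect (two-sample t-test, normal approximation):
d = (z_α + z_β) / √(n/2)
d = (3.090 + 1.227) / √(75/2)
d = 4.317 / 6.124
d ≈ 0.70

By Cohen's convention (0.2 small / 0.5 medium / 0.8 large): medium effect.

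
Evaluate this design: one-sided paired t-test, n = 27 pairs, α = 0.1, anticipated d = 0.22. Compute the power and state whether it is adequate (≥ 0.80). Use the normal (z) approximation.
Power ≈ 0.44; the study is underpowered (power < 0.80)

Power calculation (paired t-test, normal approximation):
z_β = d · √n - z_α
z_β = 0.22 · √27 - 1.282
z_β = 0.22 · 5.196 - 1.282
z_β = -0.138

Power = Φ(z_β) = Φ(-0.138) ≈ 0.445

Effect size d = 0.22 is small by Cohen's convention (0.2/0.5/0.8).

Threshold: power ≥ 0.80 is conventionally adequate.
Power ≈ 0.44 → the study is underpowered (power < 0.80).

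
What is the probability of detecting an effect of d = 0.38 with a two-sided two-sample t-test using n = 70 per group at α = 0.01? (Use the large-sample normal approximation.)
Power ≈ 0.37

Power calculation (two-sample t-test, normal approximation):
z_β = d · √(n/2) - z_{α/2}
z_β = 0.38 · √(70/2) - 2.576
z_β = 0.38 · 5.916 - 2.576
z_β = -0.328

Power = Φ(z_β) = Φ(-0.328) ≈ 0.372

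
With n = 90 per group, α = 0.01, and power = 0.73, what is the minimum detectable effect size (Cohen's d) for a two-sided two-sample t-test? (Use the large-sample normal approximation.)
d ≈ 0.48

Minimum detectable effect (two-sample t-test, normal approximation):
d = (z_{α/2} + z_β) / √(n/2)
d = (2.576 + 0.613) / √(90/2)
d = 3.189 / 6.708
d ≈ 0.48

By Cohen's convention (0.2 small / 0.5 medium / 0.8 large): small effect.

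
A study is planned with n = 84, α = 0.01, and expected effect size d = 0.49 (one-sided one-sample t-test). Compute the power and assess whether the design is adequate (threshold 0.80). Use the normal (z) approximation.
Power ≈ 0.98; the study is adequately powered (power ≥ 0.80)

Power calculation (one-sample t-test, normal approximation):
z_β = d · √n - z_α
z_β = 0.49 · √84 - 2.326
z_β = 0.49 · 9.165 - 2.326
z_β = 2.165

Power = Φ(z_β) = Φ(2.165) ≈ 0.985

Effect size d = 0.49 is small by Cohen's convention (0.2/0.5/0.8).

Threshold: power ≥ 0.80 is conventionally adequate.
Power ≈ 0.98 → the study is adequately powered (power ≥ 0.80).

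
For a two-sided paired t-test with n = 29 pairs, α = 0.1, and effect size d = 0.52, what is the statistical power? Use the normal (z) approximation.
Power ≈ 0.88

Power calculation (paired t-test, normal approximation):
z_β = d · √n - z_{α/2}
z_β = 0.52 · √29 - 1.645
z_β = 0.52 · 5.385 - 1.645
z_β = 1.155

Power = Φ(z_β) = Φ(1.155) ≈ 0.876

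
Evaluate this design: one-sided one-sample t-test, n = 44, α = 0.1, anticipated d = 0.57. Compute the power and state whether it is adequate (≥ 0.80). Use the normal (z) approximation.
Power ≈ 0.99; the study is adequately powered (power ≥ 0.80)

Power calculation (one-sample t-test, normal approximation):
z_β = d · √n - z_α
z_β = 0.57 · √44 - 1.282
z_β = 0.57 · 6.633 - 1.282
z_β = 2.499

Power = Φ(z_β) = Φ(2.499) ≈ 0.994

Effect size d = 0.57 is medium by Cohen's convention (0.2/0.5/0.8).

Threshold: power ≥ 0.80 is conventionally adequate.
Power ≈ 0.99 → the study is adequately powered (power ≥ 0.80).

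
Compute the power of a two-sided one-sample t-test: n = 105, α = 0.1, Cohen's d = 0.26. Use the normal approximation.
Power ≈ 0.85

Power calculation (one-sample t-test, normal approximation):
z_β = d · √n - z_{α/2}
z_β = 0.26 · √105 - 1.645
z_β = 0.26 · 10.247 - 1.645
z_β = 1.019

Power = Φ(z_β) = Φ(1.019) ≈ 0.846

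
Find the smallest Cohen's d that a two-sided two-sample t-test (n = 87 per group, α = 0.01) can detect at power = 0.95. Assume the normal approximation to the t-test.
d ≈ 0.64

Minimum detectable effect (two-sample t-test, normal approximation):
d = (z_{α/2} + z_β) / √(n/2)
d = (2.576 + 1.645) / √(87/2)
d = 4.221 / 6.595
d ≈ 0.64

By Cohen's convention (0.2 small / 0.5 medium / 0.8 large): medium effect.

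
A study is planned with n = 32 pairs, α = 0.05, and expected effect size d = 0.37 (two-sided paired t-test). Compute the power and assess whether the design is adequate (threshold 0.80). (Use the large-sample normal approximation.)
Power ≈ 0.55; the study is underpowered (power < 0.80)

Power calculation (paired t-test, normal approximation):
z_β = d · √n - z_{α/2}
z_β = 0.37 · √32 - 1.960
z_β = 0.37 · 5.657 - 1.960
z_β = 0.133

Power = Φ(z_β) = Φ(0.133) ≈ 0.553

Effect size d = 0.37 is small by Cohen's convention (0.2/0.5/0.8).

Threshold: power ≥ 0.80 is conventionally adequate.
Power ≈ 0.55 → the study is underpowered (power < 0.80).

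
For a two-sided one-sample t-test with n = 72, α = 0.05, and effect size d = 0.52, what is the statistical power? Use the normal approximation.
Power ≈ 0.99

Power calculation (one-sample t-test, normal approximation):
z_β = d · √n - z_{α/2}
z_β = 0.52 · √72 - 1.960
z_β = 0.52 · 8.485 - 1.960
z_β = 2.452

Power = Φ(z_β) = Φ(2.452) ≈ 0.993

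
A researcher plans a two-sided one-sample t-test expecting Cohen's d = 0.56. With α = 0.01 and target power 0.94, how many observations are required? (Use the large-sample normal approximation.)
n = 55

Sample size formula (one-sample t-test, normal approximation):
n = ((z_{α/2} + z_β) / d)²

z_{α/2} = 2.576 (for α = 0.01, two-sided)
z_β = 1.555 (for power = 0.94)
d = 0.56

n = ((2.576 + 1.555) / 0.56)²
n = (7.377)²
n ≈ 54.42
Round up to the next whole number: n = 55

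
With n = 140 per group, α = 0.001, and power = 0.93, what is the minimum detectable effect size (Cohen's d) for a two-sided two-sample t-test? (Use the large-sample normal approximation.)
d ≈ 0.57

Minimum detectable effect (two-sample t-test, normal approximation):
d = (z_{α/2} + z_β) / √(n/2)
d = (3.291 + 1.476) / √(140/2)
d = 4.766 / 8.367
d ≈ 0.57

By Cohen's convention (0.2 small / 0.5 medium / 0.8 large): medium effect.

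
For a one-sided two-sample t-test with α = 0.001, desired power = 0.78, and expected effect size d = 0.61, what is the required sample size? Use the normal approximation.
n = 81 per group

Sample size formula (two-sample t-test, normal approximation):
n = 2 · ((z_α + z_β) / d)²

z_α = 3.090 (for α = 0.001, one-sided)
z_β = 0.772 (for power = 0.78)
d = 0.61

n = 2 · ((3.090 + 0.772) / 0.61)²
n = 2 · (6.331)²
n ≈ 80.16
Round up to the next whole number: n = 81 per group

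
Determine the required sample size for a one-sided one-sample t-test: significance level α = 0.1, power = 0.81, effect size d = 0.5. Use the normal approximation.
n = 19

Sample size formula (one-sample t-test, normal approximation):
n = ((z_α + z_β) / d)²

z_α = 1.282 (for α = 0.1, one-sided)
z_β = 0.878 (for power = 0.81)
d = 0.5

n = ((1.282 + 0.878) / 0.5)²
n = (4.320)²
n ≈ 18.66
Round up to the next whole number: n = 19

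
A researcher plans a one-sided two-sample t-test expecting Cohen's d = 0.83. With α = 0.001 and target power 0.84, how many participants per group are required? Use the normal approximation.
n = 49 per group

Sample size formula (two-sample t-test, normal approximation):
n = 2 · ((z_α + z_β) / d)²

z_α = 3.090 (for α = 0.001, one-sided)
z_β = 0.994 (for power = 0.84)
d = 0.83

n = 2 · ((3.090 + 0.994) / 0.83)²
n = 2 · (4.920)²
n ≈ 48.41
Round up to the next whole number: n = 49 per group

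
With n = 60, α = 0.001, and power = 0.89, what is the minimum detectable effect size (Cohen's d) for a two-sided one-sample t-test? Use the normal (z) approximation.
d ≈ 0.58

Minimum detectable effect (one-sample t-test, normal approximation):
d = (z_{α/2} + z_β) / √n
d = (3.291 + 1.227) / √60
d = 4.517 / 7.746
d ≈ 0.58

By Cohen's convention (0.2 small / 0.5 medium / 0.8 large): medium effect.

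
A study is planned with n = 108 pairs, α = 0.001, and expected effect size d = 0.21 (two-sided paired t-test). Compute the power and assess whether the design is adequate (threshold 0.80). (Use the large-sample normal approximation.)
Power ≈ 0.13; the study is underpowered (power < 0.80)

Power calculation (paired t-test, normal approximation):
z_β = d · √n - z_{α/2}
z_β = 0.21 · √108 - 3.291
z_β = 0.21 · 10.392 - 3.291
z_β = -1.108

Power = Φ(z_β) = Φ(-1.108) ≈ 0.134

Effect size d = 0.21 is small by Cohen's convention (0.2/0.5/0.8).

Threshold: power ≥ 0.80 is conventionally adequate.
Power ≈ 0.13 → the study is underpowered (power < 0.80).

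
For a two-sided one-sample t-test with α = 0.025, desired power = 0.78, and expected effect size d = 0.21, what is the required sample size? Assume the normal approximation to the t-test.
n = 206

Sample size formula (one-sample t-test, normal approximation):
n = ((z_{α/2} + z_β) / d)²

z_{α/2} = 2.241 (for α = 0.025, two-sided)
z_β = 0.772 (for power = 0.78)
d = 0.21

n = ((2.241 + 0.772) / 0.21)²
n = (14.348)²
n ≈ 205.87
Round up to the next whole number: n = 206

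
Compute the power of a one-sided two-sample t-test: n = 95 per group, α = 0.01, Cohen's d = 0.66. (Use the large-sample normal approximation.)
Power ≈ 0.99

Power calculation (two-sample t-test, normal approximation):
z_β = d · √(n/2) - z_α
z_β = 0.66 · √(95/2) - 2.326
z_β = 0.66 · 6.892 - 2.326
z_β = 2.222

Power = Φ(z_β) = Φ(2.222) ≈ 0.987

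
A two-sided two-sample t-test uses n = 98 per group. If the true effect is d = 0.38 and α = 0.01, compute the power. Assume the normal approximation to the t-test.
Power ≈ 0.53

Power calculation (two-sample t-test, normal approximation):
z_β = d · √(n/2) - z_{α/2}
z_β = 0.38 · √(98/2) - 2.576
z_β = 0.38 · 7.000 - 2.576
z_β = 0.084

Power = Φ(z_β) = Φ(0.084) ≈ 0.534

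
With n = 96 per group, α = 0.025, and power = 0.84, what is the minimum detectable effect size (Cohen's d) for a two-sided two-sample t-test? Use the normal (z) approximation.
d ≈ 0.47

Minimum detectable effect (two-sample t-test, normal approximation):
d = (z_{α/2} + z_β) / √(n/2)
d = (2.241 + 0.994) / √(96/2)
d = 3.236 / 6.928
d ≈ 0.47

By Cohen's convention (0.2 small / 0.5 medium / 0.8 large): small effect.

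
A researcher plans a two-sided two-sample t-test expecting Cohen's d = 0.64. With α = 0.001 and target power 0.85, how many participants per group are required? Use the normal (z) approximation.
n = 92 per group

Sample size formula (two-sample t-test, normal approximation):
n = 2 · ((z_{α/2} + z_β) / d)²

z_{α/2} = 3.291 (for α = 0.001, two-sided)
z_β = 1.036 (for power = 0.85)
d = 0.64

n = 2 · ((3.291 + 1.036) / 0.64)²
n = 2 · (6.761)²
n ≈ 91.42
Round up to the next whole number: n = 92 per group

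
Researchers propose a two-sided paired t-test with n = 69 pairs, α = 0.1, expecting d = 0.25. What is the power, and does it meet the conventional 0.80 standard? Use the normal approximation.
Power ≈ 0.67; the study is underpowered (power < 0.80)

Power calculation (paired t-test, normal approximation):
z_β = d · √n - z_{α/2}
z_β = 0.25 · √69 - 1.645
z_β = 0.25 · 8.307 - 1.645
z_β = 0.432

Power = Φ(z_β) = Φ(0.432) ≈ 0.667

Effect size d = 0.25 is small by Cohen's convention (0.2/0.5/0.8).

Threshold: power ≥ 0.80 is conventionally adequate.
Power ≈ 0.67 → the study is underpowered (power < 0.80).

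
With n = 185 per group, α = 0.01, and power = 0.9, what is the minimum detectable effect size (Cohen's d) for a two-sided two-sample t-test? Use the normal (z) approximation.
d ≈ 0.40

Minimum detectable effect (two-sample t-test, normal approximation):
d = (z_{α/2} + z_β) / √(n/2)
d = (2.576 + 1.282) / √(185/2)
d = 3.857 / 9.618
d ≈ 0.40

By Cohen's convention (0.2 small / 0.5 medium / 0.8 large): small effect.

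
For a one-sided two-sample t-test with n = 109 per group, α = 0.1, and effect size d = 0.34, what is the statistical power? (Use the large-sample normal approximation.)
Power ≈ 0.89

Power calculation (two-sample t-test, normal approximation):
z_β = d · √(n/2) - z_α
z_β = 0.34 · √(109/2) - 1.282
z_β = 0.34 · 7.382 - 1.282
z_β = 1.228

Power = Φ(z_β) = Φ(1.228) ≈ 0.890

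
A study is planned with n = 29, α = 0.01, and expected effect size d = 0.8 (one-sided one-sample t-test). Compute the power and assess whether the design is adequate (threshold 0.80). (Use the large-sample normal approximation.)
Power ≈ 0.98; the study is adequately powered (power ≥ 0.80)

Power calculation (one-sample t-test, normal approximation):
z_β = d · √n - z_α
z_β = 0.8 · √29 - 2.326
z_β = 0.8 · 5.385 - 2.326
z_β = 1.982

Power = Φ(z_β) = Φ(1.982) ≈ 0.976

Effect size d = 0.8 is large by Cohen's convention (0.2/0.5/0.8).

Threshold: power ≥ 0.80 is conventionally adequate.
Power ≈ 0.98 → the study is adequately powered (power ≥ 0.80).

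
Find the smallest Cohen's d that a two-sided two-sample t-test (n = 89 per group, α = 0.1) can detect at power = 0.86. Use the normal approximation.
d ≈ 0.41

Minimum detectable effect (two-sample t-test, normal approximation):
d = (z_{α/2} + z_β) / √(n/2)
d = (1.645 + 1.080) / √(89/2)
d = 2.725 / 6.671
d ≈ 0.41

By Cohen's convention (0.2 small / 0.5 medium / 0.8 large): small effect.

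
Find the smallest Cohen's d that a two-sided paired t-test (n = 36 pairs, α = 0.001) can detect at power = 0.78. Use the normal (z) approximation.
d ≈ 0.68

Minimum detectable effect (paired t-test, normal approximation):
d = (z_{α/2} + z_β) / √n
d = (3.291 + 0.772) / √36
d = 4.063 / 6.000
d ≈ 0.68

By Cohen's convention (0.2 small / 0.5 medium / 0.8 large): medium effect.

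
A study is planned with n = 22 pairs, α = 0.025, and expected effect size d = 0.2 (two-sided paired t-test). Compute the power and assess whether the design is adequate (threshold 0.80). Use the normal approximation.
Power ≈ 0.10; the study is underpowered (power < 0.80)

Power calculation (paired t-test, normal approximation):
z_β = d · √n - z_{α/2}
z_β = 0.2 · √22 - 2.241
z_β = 0.2 · 4.690 - 2.241
z_β = -1.303

Power = Φ(z_β) = Φ(-1.303) ≈ 0.096

Effect size d = 0.2 is small by Cohen's convention (0.2/0.5/0.8).

Threshold: power ≥ 0.80 is conventionally adequate.
Power ≈ 0.10 → the study is underpowered (power < 0.80).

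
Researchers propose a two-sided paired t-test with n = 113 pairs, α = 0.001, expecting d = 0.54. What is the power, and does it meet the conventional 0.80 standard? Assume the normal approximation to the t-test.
Power ≈ 0.99; the study is adequately powered (power ≥ 0.80)

Power calculation (paired t-test, normal approximation):
z_β = d · √n - z_{α/2}
z_β = 0.54 · √113 - 3.291
z_β = 0.54 · 10.630 - 3.291
z_β = 2.450

Power = Φ(z_β) = Φ(2.450) ≈ 0.993

Effect size d = 0.54 is medium by Cohen's convention (0.2/0.5/0.8).

Threshold: power ≥ 0.80 is conventionally adequate.
Power ≈ 0.99 → the study is adequately powered (power ≥ 0.80).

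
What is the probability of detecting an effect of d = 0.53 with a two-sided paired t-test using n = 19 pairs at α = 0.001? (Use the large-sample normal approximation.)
Power ≈ 0.16

Power calculation (paired t-test, normal approximation):
z_β = d · √n - z_{α/2}
z_β = 0.53 · √19 - 3.291
z_β = 0.53 · 4.359 - 3.291
z_β = -0.980

Power = Φ(z_β) = Φ(-0.980) ≈ 0.163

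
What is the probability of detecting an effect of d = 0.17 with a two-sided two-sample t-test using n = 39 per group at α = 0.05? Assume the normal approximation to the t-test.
Power ≈ 0.11

Power calculation (two-sample t-test, normal approximation):
z_β = d · √(n/2) - z_{α/2}
z_β = 0.17 · √(39/2) - 1.960
z_β = 0.17 · 4.416 - 1.960
z_β = -1.209

Power = Φ(z_β) = Φ(-1.209) ≈ 0.113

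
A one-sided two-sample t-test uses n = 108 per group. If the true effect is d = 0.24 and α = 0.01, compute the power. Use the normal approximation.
Power ≈ 0.29

Power calculation (two-sample t-test, normal approximation):
z_β = d · √(n/2) - z_α
z_β = 0.24 · √(108/2) - 2.326
z_β = 0.24 · 7.348 - 2.326
z_β = -0.563

Power = Φ(z_β) = Φ(-0.563) ≈ 0.287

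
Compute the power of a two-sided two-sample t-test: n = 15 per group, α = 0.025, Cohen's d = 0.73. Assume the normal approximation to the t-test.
Power ≈ 0.40

Power calculation (two-sample t-test, normal approximation):
z_β = d · √(n/2) - z_{α/2}
z_β = 0.73 · √(15/2) - 2.241
z_β = 0.73 · 2.739 - 2.241
z_β = -0.242

Power = Φ(z_β) = Φ(-0.242) ≈ 0.404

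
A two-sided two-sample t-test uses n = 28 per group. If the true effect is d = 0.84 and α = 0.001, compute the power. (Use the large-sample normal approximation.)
Power ≈ 0.44

Power calculation (two-sample t-test, normal approximation):
z_β = d · √(n/2) - z_{α/2}
z_β = 0.84 · √(28/2) - 3.291
z_β = 0.84 · 3.742 - 3.291
z_β = -0.148

Power = Φ(z_β) = Φ(-0.148) ≈ 0.441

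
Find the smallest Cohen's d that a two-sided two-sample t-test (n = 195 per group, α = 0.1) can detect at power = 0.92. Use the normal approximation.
d ≈ 0.31

Minimum detectable effect (two-sample t-test, normal approximation):
d = (z_{α/2} + z_β) / √(n/2)
d = (1.645 + 1.405) / √(195/2)
d = 3.050 / 9.874
d ≈ 0.31

By Cohen's convention (0.2 small / 0.5 medium / 0.8 large): small effect.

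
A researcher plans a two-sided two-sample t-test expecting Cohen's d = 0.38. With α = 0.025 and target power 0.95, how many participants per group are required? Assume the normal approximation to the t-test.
n = 210 per group

Sample size formula (two-sample t-test, normal approximation):
n = 2 · ((z_{α/2} + z_β) / d)²

z_{α/2} = 2.241 (for α = 0.025, two-sided)
z_β = 1.645 (for power = 0.95)
d = 0.38

n = 2 · ((2.241 + 1.645) / 0.38)²
n = 2 · (10.226)²
n ≈ 209.14
Round up to the next whole number: n = 210 per group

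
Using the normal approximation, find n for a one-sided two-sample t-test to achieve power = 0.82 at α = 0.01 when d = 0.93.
n = 25 per group

Sample size formula (two-sample t-test, normal approximation):
n = 2 · ((z_α + z_β) / d)²

z_α = 2.326 (for α = 0.01, one-sided)
z_β = 0.915 (for power = 0.82)
d = 0.93

n = 2 · ((2.326 + 0.915) / 0.93)²
n = 2 · (3.485)²
n ≈ 24.29
Round up to the next whole number: n = 25 per group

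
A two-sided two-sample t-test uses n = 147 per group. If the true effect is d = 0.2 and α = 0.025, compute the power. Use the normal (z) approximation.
Power ≈ 0.30

Power calculation (two-sample t-test, normal approximation):
z_β = d · √(n/2) - z_{α/2}
z_β = 0.2 · √(147/2) - 2.241
z_β = 0.2 · 8.573 - 2.241
z_β = -0.527

Power = Φ(z_β) = Φ(-0.527) ≈ 0.299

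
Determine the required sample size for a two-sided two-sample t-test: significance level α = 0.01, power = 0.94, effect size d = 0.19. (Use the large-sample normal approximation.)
n = 946 per group

Sample size formula (two-sample t-test, normal approximation):
n = 2 · ((z_{α/2} + z_β) / d)²

z_{α/2} = 2.576 (for α = 0.01, two-sided)
z_β = 1.555 (for power = 0.94)
d = 0.19

n = 2 · ((2.576 + 1.555) / 0.19)²
n = 2 · (21.742)²
n ≈ 945.43
Round up to the next whole number: n = 946 per group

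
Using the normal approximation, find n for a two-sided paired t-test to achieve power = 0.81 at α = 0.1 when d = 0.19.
n = 177 pairs

Sample size formula (paired t-test, normal approximation):
n = ((z_{α/2} + z_β) / d)²

z_{α/2} = 1.645 (for α = 0.1, two-sided)
z_β = 0.878 (for power = 0.81)
d = 0.19

n = ((1.645 + 0.878) / 0.19)²
n = (13.279)²
n ≈ 176.33
Round up to the next whole number: n = 177 pairs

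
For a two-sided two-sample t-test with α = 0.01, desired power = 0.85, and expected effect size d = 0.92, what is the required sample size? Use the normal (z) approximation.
n = 31 per group

Sample size formula (two-sample t-test, normal approximation):
n = 2 · ((z_{α/2} + z_β) / d)²

z_{α/2} = 2.576 (for α = 0.01, two-sided)
z_β = 1.036 (for power = 0.85)
d = 0.92

n = 2 · ((2.576 + 1.036) / 0.92)²
n = 2 · (3.926)²
n ≈ 30.83
Round up to the next whole number: n = 31 per group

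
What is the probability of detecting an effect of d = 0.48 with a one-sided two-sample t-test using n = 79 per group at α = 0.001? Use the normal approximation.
Power ≈ 0.47

Power calculation (two-sample t-test, normal approximation):
z_β = d · √(n/2) - z_α
z_β = 0.48 · √(79/2) - 3.090
z_β = 0.48 · 6.285 - 3.090
z_β = -0.073

Power = Φ(z_β) = Φ(-0.073) ≈ 0.471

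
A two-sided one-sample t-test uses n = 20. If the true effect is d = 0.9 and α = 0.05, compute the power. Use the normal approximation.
Power ≈ 0.98

Power calculation (one-sample t-test, normal approximation):
z_β = d · √n - z_{α/2}
z_β = 0.9 · √20 - 1.960
z_β = 0.9 · 4.472 - 1.960
z_β = 2.065

Power = Φ(z_β) = Φ(2.065) ≈ 0.981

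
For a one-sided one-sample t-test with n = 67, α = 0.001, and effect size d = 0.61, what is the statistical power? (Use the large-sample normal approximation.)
Power ≈ 0.97

Power calculation (one-sample t-test, normal approximation):
z_β = d · √n - z_α
z_β = 0.61 · √67 - 3.090
z_β = 0.61 · 8.185 - 3.090
z_β = 1.903

Power = Φ(z_β) = Φ(1.903) ≈ 0.971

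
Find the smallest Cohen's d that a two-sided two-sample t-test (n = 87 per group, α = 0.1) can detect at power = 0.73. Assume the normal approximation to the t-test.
d ≈ 0.34

Minimum detectable effect (two-sample t-test, normal approximation):
d = (z_{α/2} + z_β) / √(n/2)
d = (1.645 + 0.613) / √(87/2)
d = 2.258 / 6.595
d ≈ 0.34

By Cohen's convention (0.2 small / 0.5 medium / 0.8 large): small effect.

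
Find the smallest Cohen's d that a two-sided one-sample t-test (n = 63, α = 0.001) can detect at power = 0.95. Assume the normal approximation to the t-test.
d ≈ 0.62

Minimum detectable effect (one-sample t-test, normal approximation):
d = (z_{α/2} + z_β) / √n
d = (3.291 + 1.645) / √63
d = 4.935 / 7.937
d ≈ 0.62

By Cohen's convention (0.2 small / 0.5 medium / 0.8 large): medium effect.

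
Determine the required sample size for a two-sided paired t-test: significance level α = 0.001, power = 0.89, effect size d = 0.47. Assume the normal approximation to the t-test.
n = 93 pairs

Sample size formula (paired t-test, normal approximation):
n = ((z_{α/2} + z_β) / d)²

z_{α/2} = 3.291 (for α = 0.001, two-sided)
z_β = 1.227 (for power = 0.89)
d = 0.47

n = ((3.291 + 1.227) / 0.47)²
n = (9.613)²
n ≈ 92.41
Round up to the next whole number: n = 93 pairs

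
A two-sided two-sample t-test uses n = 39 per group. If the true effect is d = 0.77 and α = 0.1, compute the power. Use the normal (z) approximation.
Power ≈ 0.96

Power calculation (two-sample t-test, normal approximation):
z_β = d · √(n/2) - z_{α/2}
z_β = 0.77 · √(39/2) - 1.645
z_β = 0.77 · 4.416 - 1.645
z_β = 1.755

Power = Φ(z_β) = Φ(1.755) ≈ 0.960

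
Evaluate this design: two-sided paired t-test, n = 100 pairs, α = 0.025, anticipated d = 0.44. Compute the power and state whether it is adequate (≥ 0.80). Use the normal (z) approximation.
Power ≈ 0.98; the study is adequately powered (power ≥ 0.80)

Power calculation (paired t-test, normal approximation):
z_β = d · √n - z_{α/2}
z_β = 0.44 · √100 - 2.241
z_β = 0.44 · 10.000 - 2.241
z_β = 2.159

Power = Φ(z_β) = Φ(2.159) ≈ 0.985

Effect size d = 0.44 is small by Cohen's convention (0.2/0.5/0.8).

Threshold: power ≥ 0.80 is conventionally adequate.
Power ≈ 0.98 → the study is adequately powered (power ≥ 0.80).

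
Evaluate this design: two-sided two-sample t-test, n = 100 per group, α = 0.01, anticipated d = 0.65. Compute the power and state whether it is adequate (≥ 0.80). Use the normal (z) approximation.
Power ≈ 0.98; the study is adequately powered (power ≥ 0.80)

Power calculation (two-sample t-test, normal approximation):
z_β = d · √(n/2) - z_{α/2}
z_β = 0.65 · √(100/2) - 2.576
z_β = 0.65 · 7.071 - 2.576
z_β = 2.020

Power = Φ(z_β) = Φ(2.020) ≈ 0.978

Effect size d = 0.65 is medium by Cohen's convention (0.2/0.5/0.8).

Threshold: power ≥ 0.80 is conventionally adequate.
Power ≈ 0.98 → the study is adequately powered (power ≥ 0.80).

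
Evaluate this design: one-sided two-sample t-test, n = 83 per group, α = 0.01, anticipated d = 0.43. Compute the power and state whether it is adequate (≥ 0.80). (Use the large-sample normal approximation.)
Power ≈ 0.67; the study is underpowered (power < 0.80)

Power calculation (two-sample t-test, normal approximation):
z_β = d · √(n/2) - z_α
z_β = 0.43 · √(83/2) - 2.326
z_β = 0.43 · 6.442 - 2.326
z_β = 0.444

Power = Φ(z_β) = Φ(0.444) ≈ 0.671

Effect size d = 0.43 is small by Cohen's convention (0.2/0.5/0.8).

Threshold: power ≥ 0.80 is conventionally adequate.
Power ≈ 0.67 → the study is underpowered (power < 0.80).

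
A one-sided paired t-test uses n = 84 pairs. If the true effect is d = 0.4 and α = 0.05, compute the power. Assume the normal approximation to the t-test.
Power ≈ 0.98

Power calculation (paired t-test, normal approximation):
z_β = d · √n - z_α
z_β = 0.4 · √84 - 1.645
z_β = 0.4 · 9.165 - 1.645
z_β = 2.021

Power = Φ(z_β) = Φ(2.021) ≈ 0.978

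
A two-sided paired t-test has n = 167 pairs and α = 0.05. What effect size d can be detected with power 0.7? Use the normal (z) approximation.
d ≈ 0.19

Minimum detectable effect (paired t-test, normal approximation):
d = (z_{α/2} + z_β) / √n
d = (1.960 + 0.524) / √167
d = 2.484 / 12.923
d ≈ 0.19

By Cohen's convention (0.2 small / 0.5 medium / 0.8 large): very small effect.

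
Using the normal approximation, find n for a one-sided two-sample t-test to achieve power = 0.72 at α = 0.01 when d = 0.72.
n = 33 per group

Sample size formula (two-sample t-test, normal approximation):
n = 2 · ((z_α + z_β) / d)²

z_α = 2.326 (for α = 0.01, one-sided)
z_β = 0.583 (for power = 0.72)
d = 0.72

n = 2 · ((2.326 + 0.583) / 0.72)²
n = 2 · (4.040)²
n ≈ 32.64
Round up to the next whole number: n = 33 per group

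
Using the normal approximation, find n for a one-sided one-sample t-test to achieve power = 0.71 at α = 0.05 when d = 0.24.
n = 84

Sample size formula (one-sample t-test, normal approximation):
n = ((z_α + z_β) / d)²

z_α = 1.645 (for α = 0.05, one-sided)
z_β = 0.553 (for power = 0.71)
d = 0.24

n = ((1.645 + 0.553) / 0.24)²
n = (9.158)²
n ≈ 83.87
Round up to the next whole number: n = 84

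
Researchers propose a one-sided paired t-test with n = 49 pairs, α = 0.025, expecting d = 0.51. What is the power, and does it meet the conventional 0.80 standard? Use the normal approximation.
Power ≈ 0.95; the study is adequately powered (power ≥ 0.80)

Power calculation (paired t-test, normal approximation):
z_β = d · √n - z_α
z_β = 0.51 · √49 - 1.960
z_β = 0.51 · 7.000 - 1.960
z_β = 1.610

Power = Φ(z_β) = Φ(1.610) ≈ 0.946

Effect size d = 0.51 is medium by Cohen's convention (0.2/0.5/0.8).

Threshold: power ≥ 0.80 is conventionally adequate.
Power ≈ 0.95 → the study is adequately powered (power ≥ 0.80).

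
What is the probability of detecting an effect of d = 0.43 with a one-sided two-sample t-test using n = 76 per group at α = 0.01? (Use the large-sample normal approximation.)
Power ≈ 0.63

Power calculation (two-sample t-test, normal approximation):
z_β = d · √(n/2) - z_α
z_β = 0.43 · √(76/2) - 2.326
z_β = 0.43 · 6.164 - 2.326
z_β = 0.324

Power = Φ(z_β) = Φ(0.324) ≈ 0.627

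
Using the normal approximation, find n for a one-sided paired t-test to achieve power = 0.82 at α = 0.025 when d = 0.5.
n = 34 pairs

Sample size formula (paired t-test, normal approximation):
n = ((z_α + z_β) / d)²

z_α = 1.960 (for α = 0.025, one-sided)
z_β = 0.915 (for power = 0.82)
d = 0.5

n = ((1.960 + 0.915) / 0.5)²
n = (5.750)²
n ≈ 33.06
Round up to the next whole number: n = 34 pairs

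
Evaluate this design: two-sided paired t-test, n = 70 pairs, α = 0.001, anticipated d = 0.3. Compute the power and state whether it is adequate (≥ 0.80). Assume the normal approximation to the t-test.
Power ≈ 0.22; the study is underpowered (power < 0.80)

Power calculation (paired t-test, normal approximation):
z_β = d · √n - z_{α/2}
z_β = 0.3 · √70 - 3.291
z_β = 0.3 · 8.367 - 3.291
z_β = -0.781

Power = Φ(z_β) = Φ(-0.781) ≈ 0.218

Effect size d = 0.3 is small by Cohen's convention (0.2/0.5/0.8).

Threshold: power ≥ 0.80 is conventionally adequate.
Power ≈ 0.22 → the study is underpowered (power < 0.80).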